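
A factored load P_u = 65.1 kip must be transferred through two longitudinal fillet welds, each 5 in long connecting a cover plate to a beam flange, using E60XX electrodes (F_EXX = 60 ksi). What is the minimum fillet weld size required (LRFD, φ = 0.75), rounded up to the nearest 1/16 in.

w = 3/8 in

Total weld length L = 10 in.
Required throat t_e = P_u / (φ × 0.6 F_EXX × L) = 65.1 / (0.75 × 0.6 × 60 × 10) = 0.2411 in.
Required leg w = t_e / 0.707 = 0.341 in → use 3/8 in.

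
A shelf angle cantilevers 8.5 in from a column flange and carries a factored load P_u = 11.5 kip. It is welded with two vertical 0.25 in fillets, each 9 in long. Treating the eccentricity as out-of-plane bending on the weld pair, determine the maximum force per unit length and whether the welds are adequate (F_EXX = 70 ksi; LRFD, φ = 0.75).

f_max ≈ 3.68 kip/in; adequate

L_w = 2 × 9 = 18 in; section modulus (unit throat) S = 2 × L²/6 = 27 in².
Direct shear f_v = P/L_w = 11.5/18 = 0.6389 kip/in.
Moment M = P × e = 11.5 × 8.5 = 97.75 kip·in; bending f_b = M/S = 3.62 kip/in.
f_max = √(f_v² + f_b²) = √(0.6389² + 3.62²) = 3.676 kip/in.
φr_n = 0.75 × 0.6 × 70 × (0.707 × 0.25) = 5.568 kip/in → adequate.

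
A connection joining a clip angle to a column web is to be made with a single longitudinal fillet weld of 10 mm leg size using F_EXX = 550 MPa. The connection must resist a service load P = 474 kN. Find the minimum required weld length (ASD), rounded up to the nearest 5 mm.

L = 410 mm

Throat t_e = 0.707 × 10 = 7.07 mm.
r_n/Ω = (0.6 × 550 × 7.07) / 2.0 = 1167 N/mm = 1.167 kN/mm.
L_req = P / (r_n/Ω) = 474 / 1.167 = 406.3 mm total.
Round up → use L = 410 mm.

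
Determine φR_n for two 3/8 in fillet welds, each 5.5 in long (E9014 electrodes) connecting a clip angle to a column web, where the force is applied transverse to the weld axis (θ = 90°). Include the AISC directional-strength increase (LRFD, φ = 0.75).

E90XX → F_EXX = 90 ksi.
t_e = 0.707 × 0.375 = 0.2651 in; A_we = 0.2651 × 11 = 2.916 in².
Directional factor: 1.0 + 0.5 sin^1.5(90°) = 1.5.
F_nw = 0.6 × 90 × 1.5 = 81 ksi.
φR_n = 0.75 × 81 × 2.916 = 177.2 kips.

φR_n ≈ 177 kips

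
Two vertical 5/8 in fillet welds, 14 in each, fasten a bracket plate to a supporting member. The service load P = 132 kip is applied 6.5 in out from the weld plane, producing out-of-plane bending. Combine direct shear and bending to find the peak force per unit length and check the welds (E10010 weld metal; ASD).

E100XX → F_EXX = 100 ksi.
L_w = 2 × 14 = 28 in; section modulus (unit throat) S = 2 × L²/6 = 65.33 in².
Direct shear f_v = P/L_w = 132/28 = 4.714 kip/in.
Moment M = P × e = 132 × 6.5 = 858 kip·in; bending f_b = M/S = 13.13 kip/in.
f_max = √(f_v² + f_b²) = √(4.714² + 13.13²) = 13.95 kip/in.
r_n/Ω = (1/2.0) × 0.6 × 100 × (0.707 × 0.625) = 13.26 kip/in → NOT adequate.

f_max ≈ 14 kip/in; NOT adequate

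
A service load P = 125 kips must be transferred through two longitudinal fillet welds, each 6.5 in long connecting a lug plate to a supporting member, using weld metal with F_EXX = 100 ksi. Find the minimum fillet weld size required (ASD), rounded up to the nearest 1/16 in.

w = 1/2 in

Total weld length L = 13 in.
Required throat t_e = P × Ω / (0.6 F_EXX × L) = 125 × 2.0 / (0.6 × 100 × 13) = 0.3205 in.
Required leg w = t_e / 0.707 = 0.4533 in → use 1/2 in.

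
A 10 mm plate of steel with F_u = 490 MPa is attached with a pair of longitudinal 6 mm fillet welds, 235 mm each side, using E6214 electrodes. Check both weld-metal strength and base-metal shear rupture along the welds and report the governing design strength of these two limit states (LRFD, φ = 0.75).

E62XX → F_EXX = 620 MPa.
t_e = 0.707 × 6 = 4.242 mm; L = 470 mm.
Weld metal: φR_n = 0.75 × 0.6 × 620 × 4.242 × 470 × 10⁻³ = 556.3 kN.
Base metal (shear rupture): φR_n = 0.75 × 0.6 × 490 × 10 × 470 × 10⁻³ = 1036 kN.
Governing: weld metal.

φR_n ≈ 556 kN (weld metal governs)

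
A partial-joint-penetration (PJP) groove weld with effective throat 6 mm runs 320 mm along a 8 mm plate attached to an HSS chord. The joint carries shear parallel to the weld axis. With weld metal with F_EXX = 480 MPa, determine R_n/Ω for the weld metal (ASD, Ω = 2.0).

Effective throat (given) t_e = 6 mm.
A_we = 6 × 320 = 1920 mm².
F_nw = 0.6 F_EXX = 288 MPa.
R_n/Ω = (288 × 1920) / 2.0 × 10⁻³ = 276.5 kN.

R_n/Ω ≈ 276 kN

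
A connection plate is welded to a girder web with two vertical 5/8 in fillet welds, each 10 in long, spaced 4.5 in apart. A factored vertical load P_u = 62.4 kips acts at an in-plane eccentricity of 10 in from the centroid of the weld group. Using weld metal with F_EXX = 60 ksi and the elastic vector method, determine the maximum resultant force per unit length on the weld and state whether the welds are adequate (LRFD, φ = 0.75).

Total weld length L_w = 20 in. Treat welds as unit-width lines.
Polar moment about centroid: J = 2[d³/12 + d(b/2)²] = 2[10³/12 + 10×2.25²] = 267.9 in³.
Direct shear f_v = P/L_w = 62.4 / 20 = 3.12 kip/in (vertical).
Torsion M = P·e = 62.4 × 10 = 624 kip·in.
Critical point at (x, y) = (2.25, 5) from centroid. f_tx = M·y/J = 11.65 kip/in; f_ty = M·x/J = 5.24 kip/in.
Resultant f_max = √[f_tx² + (f_v + f_ty)²] = √[11.65² + (3.12 + 5.24)²] = 14.34 kip/in.
Capacity per unit length: φr_n = 0.75 × 0.6 × 60 × (0.707 × 0.625) = 11.93 kip/in.
14.34 > 11.93 → NOT adequate.

f_max ≈ 14.3 kip/in; NOT adequate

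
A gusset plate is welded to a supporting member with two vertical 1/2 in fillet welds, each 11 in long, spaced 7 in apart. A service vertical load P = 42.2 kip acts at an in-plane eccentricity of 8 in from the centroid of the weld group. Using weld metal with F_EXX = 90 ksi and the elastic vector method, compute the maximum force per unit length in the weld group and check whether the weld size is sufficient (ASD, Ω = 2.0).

f_max ≈ 5.74 kip/in; adequate

Total weld length L_w = 22 in. Treat welds as unit-width lines.
Polar moment about centroid: J = 2[d³/12 + d(b/2)²] = 2[11³/12 + 11×3.5²] = 491.3 in³.
Direct shear f_v = P/L_w = 42.2 / 22 = 1.918 kip/in (vertical).
Torsion M = P·e = 42.2 × 8 = 337.6 kip·in.
Critical point at (x, y) = (3.5, 5.5) from centroid. f_tx = M·y/J = 3.779 kip/in; f_ty = M·x/J = 2.405 kip/in.
Resultant f_max = √[f_tx² + (f_v + f_ty)²] = √[3.779² + (1.918 + 2.405)²] = 5.742 kip/in.
Capacity per unit length: r_n/Ω = (1/2.0) × 0.6 × 90 × (0.707 × 0.5) = 9.544 kip/in.
5.742 ≤ 9.544 → adequate.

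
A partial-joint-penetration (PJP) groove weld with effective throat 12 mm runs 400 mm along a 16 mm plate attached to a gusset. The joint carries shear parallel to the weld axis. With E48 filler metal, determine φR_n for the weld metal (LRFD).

φR_n ≈ 1040 kN

E48XX → F_EXX = 480 MPa.
Effective throat (given) t_e = 12 mm.
A_we = 12 × 400 = 4800 mm².
F_nw = 0.6 F_EXX = 288 MPa.
φR_n = 0.75 × 288 × 4800 × 10⁻³ = 1037 kN.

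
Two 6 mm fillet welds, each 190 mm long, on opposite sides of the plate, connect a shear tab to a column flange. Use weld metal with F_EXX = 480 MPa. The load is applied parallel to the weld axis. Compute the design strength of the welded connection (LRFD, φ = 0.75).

Effective throat t_e = 0.707 × 6 = 4.242 mm.
Total length L = 380 mm; A_we = 4.242 × 380 = 1612 mm².
F_nw = 0.6 F_EXX = 0.6 × 480 = 288 MPa.
φR_n = 0.75 × 288 × 1612 × 10⁻³ = 348.2 kN.

φR_n ≈ 348 kN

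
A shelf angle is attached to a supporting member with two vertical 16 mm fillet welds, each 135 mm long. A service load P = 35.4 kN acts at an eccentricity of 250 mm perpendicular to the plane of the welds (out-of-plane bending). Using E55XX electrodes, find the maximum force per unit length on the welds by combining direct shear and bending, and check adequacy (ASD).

E55XX → F_EXX = 550 MPa.
L_w = 2 × 135 = 270 mm; section modulus (unit throat) S = 2 × L²/6 = 6075 mm².
Direct shear f_v = P/L_w = 35.4×10³/270 = 131.1 N/mm.
Moment M = P × e = 35.4×10³ × 250 = 8850000 N·mm; bending f_b = M/S = 1457 N/mm.
f_max = √(f_v² + f_b²) = √(131.1² + 1457²) = 1463 N/mm.
r_n/Ω = (1/2.0) × 0.6 × 550 × (0.707 × 16) = 1866 N/mm → adequate.

f_max ≈ 1460 N/mm; adequate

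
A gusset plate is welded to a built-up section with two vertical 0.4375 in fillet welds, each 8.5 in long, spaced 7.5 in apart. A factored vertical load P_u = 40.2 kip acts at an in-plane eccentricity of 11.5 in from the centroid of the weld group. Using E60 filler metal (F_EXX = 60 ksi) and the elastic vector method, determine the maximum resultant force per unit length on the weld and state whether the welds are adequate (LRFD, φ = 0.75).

Total weld length L_w = 17 in. Treat welds as unit-width lines.
Polar moment about centroid: J = 2[d³/12 + d(b/2)²] = 2[8.5³/12 + 8.5×3.75²] = 341.4 in³.
Direct shear f_v = P/L_w = 40.2 / 17 = 2.365 kip/in (vertical).
Torsion M = P·e = 40.2 × 11.5 = 462.3 kip·in.
Critical point at (x, y) = (3.75, 4.25) from centroid. f_tx = M·y/J = 5.755 kip/in; f_ty = M·x/J = 5.078 kip/in.
Resultant f_max = √[f_tx² + (f_v + f_ty)²] = √[5.755² + (2.365 + 5.078)²] = 9.408 kip/in.
Capacity per unit length: φr_n = 0.75 × 0.6 × 60 × (0.707 × 0.4375) = 8.351 kip/in.
9.408 > 8.351 → NOT adequate.

f_max ≈ 9.41 kip/in; NOT adequate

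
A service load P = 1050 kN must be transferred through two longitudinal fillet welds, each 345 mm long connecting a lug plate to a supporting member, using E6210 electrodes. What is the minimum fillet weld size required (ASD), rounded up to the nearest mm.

w = 12 mm

E62XX → F_EXX = 620 MPa.
Total weld length L = 690 mm.
Required throat t_e = P × Ω / (0.6 F_EXX × L) = 1050 × 2.0 / (0.6 × 620 × 690 × 10⁻³) = 8.181 mm.
Required leg w = t_e / 0.707 = 11.57 mm → use 12 mm.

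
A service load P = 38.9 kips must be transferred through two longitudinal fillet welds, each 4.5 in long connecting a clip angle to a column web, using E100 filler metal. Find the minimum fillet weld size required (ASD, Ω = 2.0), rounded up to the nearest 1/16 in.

w = 1/4 in

E100XX → F_EXX = 100 ksi.
Total weld length L = 9 in.
Required throat t_e = P × Ω / (0.6 F_EXX × L) = 38.9 × 2.0 / (0.6 × 100 × 9) = 0.1441 in.
Required leg w = t_e / 0.707 = 0.2038 in → use 1/4 in.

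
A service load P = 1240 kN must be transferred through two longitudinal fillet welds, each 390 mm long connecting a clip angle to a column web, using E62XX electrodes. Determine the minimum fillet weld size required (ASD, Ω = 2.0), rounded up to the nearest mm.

w = 13 mm

E62XX → F_EXX = 620 MPa.
Total weld length L = 780 mm.
Required throat t_e = P × Ω / (0.6 F_EXX × L) = 1240 × 2.0 / (0.6 × 620 × 780 × 10⁻³) = 8.547 mm.
Required leg w = t_e / 0.707 = 12.09 mm → use 13 mm.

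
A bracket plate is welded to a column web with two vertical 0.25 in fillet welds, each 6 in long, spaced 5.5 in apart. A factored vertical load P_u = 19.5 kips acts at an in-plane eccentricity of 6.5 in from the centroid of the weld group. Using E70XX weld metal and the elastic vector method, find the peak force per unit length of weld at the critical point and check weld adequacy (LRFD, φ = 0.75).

E70XX → F_EXX = 70 ksi.
Total weld length L_w = 12 in. Treat welds as unit-width lines.
Polar moment about centroid: J = 2[d³/12 + d(b/2)²] = 2[6³/12 + 6×2.75²] = 126.8 in³.
Direct shear f_v = P/L_w = 19.5 / 12 = 1.625 kip/in (vertical).
Torsion M = P·e = 19.5 × 6.5 = 126.75 kip·in.
Critical point at (x, y) = (2.75, 3) from centroid. f_tx = M·y/J = 3 kip/in; f_ty = M·x/J = 2.75 kip/in.
Resultant f_max = √[f_tx² + (f_v + f_ty)²] = √[3² + (1.625 + 2.75)²] = 5.305 kip/in.
Capacity per unit length: φr_n = 0.75 × 0.6 × 70 × (0.707 × 0.25) = 5.568 kip/in.
5.305 ≤ 5.568 → adequate.

f_max ≈ 5.3 kip/in; adequate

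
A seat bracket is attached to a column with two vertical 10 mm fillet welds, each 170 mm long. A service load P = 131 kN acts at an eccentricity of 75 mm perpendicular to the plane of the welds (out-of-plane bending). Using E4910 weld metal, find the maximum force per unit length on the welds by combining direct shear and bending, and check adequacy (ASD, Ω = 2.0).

E49XX → F_EXX = 490 MPa.
L_w = 2 × 170 = 340 mm; section modulus (unit throat) S = 2 × L²/6 = 9633 mm².
Direct shear f_v = P/L_w = 131×10³/340 = 385.3 N/mm.
Moment M = P × e = 131×10³ × 75 = 9825000 N·mm; bending f_b = M/S = 1020 N/mm.
f_max = √(f_v² + f_b²) = √(385.3² + 1020²) = 1090 N/mm.
r_n/Ω = (1/2.0) × 0.6 × 490 × (0.707 × 10) = 1039 N/mm → NOT adequate.

f_max ≈ 1090 N/mm; NOT adequate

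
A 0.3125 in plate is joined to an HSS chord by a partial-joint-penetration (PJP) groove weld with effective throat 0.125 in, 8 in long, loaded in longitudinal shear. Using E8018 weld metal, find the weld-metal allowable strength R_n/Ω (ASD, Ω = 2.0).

E80XX → F_EXX = 80 ksi.
Effective throat (given) t_e = 0.125 in.
A_we = 0.125 × 8 = 1 in².
F_nw = 0.6 F_EXX = 48 ksi.
R_n/Ω = (48 × 1) / 2.0 = 24 kip.

R_n/Ω ≈ 24 kip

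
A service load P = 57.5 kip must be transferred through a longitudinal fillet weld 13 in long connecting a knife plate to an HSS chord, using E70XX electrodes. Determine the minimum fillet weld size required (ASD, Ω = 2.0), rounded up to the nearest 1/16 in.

E70XX → F_EXX = 70 ksi.
Total weld length L = 13 in.
Required throat t_e = P × Ω / (0.6 F_EXX × L) = 57.5 × 2.0 / (0.6 × 70 × 13) = 0.2106 in.
Required leg w = t_e / 0.707 = 0.2979 in → use 5/16 in.

w = 5/16 in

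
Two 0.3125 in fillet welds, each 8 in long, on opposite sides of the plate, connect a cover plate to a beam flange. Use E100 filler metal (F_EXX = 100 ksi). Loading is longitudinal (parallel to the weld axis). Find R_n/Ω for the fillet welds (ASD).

Effective throat t_e = 0.707 × 0.3125 = 0.2209 in.
Total length L = 16 in; A_we = 0.2209 × 16 = 3.535 in².
F_nw = 0.6 F_EXX = 0.6 × 100 = 60 ksi.
R_n = 60 × 3.535 = 212.1 kips; R_n/Ω = 212.1/2.0 = 106 kips.

R_n/Ω ≈ 106 kips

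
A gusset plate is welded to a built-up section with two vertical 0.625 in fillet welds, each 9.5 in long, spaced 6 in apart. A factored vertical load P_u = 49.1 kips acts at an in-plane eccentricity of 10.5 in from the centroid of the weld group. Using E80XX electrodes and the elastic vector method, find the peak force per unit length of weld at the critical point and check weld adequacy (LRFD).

f_max ≈ 10.8 kip/in; adequate

E80XX → F_EXX = 80 ksi.
Total weld length L_w = 19 in. Treat welds as unit-width lines.
Polar moment about centroid: J = 2[d³/12 + d(b/2)²] = 2[9.5³/12 + 9.5×3²] = 313.9 in³.
Direct shear f_v = P/L_w = 49.1 / 19 = 2.584 kip/in (vertical).
Torsion M = P·e = 49.1 × 10.5 = 515.55 kip·in.
Critical point at (x, y) = (3, 4.75) from centroid. f_tx = M·y/J = 7.802 kip/in; f_ty = M·x/J = 4.927 kip/in.
Resultant f_max = √[f_tx² + (f_v + f_ty)²] = √[7.802² + (2.584 + 4.927)²] = 10.83 kip/in.
Capacity per unit length: φr_n = 0.75 × 0.6 × 80 × (0.707 × 0.625) = 15.91 kip/in.
10.83 ≤ 15.91 → adequate.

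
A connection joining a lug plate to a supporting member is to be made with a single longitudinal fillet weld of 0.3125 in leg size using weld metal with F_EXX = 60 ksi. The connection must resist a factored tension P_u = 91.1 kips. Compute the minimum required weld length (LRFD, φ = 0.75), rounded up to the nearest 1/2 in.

Throat t_e = 0.707 × 0.3125 = 0.2209 in.
φr_n = 0.75 × 0.6 × 60 × 0.2209 = 5.965 kips/in.
L_req = P_u / φr_n = 91.1 / 5.965 = 15.27 in total.
Round up → use L = 15.5 in.

L = 15.5 in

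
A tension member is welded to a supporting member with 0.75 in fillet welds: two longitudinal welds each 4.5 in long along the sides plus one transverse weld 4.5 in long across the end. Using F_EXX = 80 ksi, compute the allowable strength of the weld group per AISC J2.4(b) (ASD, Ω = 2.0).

t_e = 0.707 × 0.75 = 0.5302 in.
R_nwl = 0.6 × 80 × 0.5302 × 9 = 229.1 kips (longitudinal, 2 welds).
R_nwt = 0.6 × 80 × 0.5302 × 4.5 = 114.5 kips (transverse, base value).
(i) R_nwl + R_nwt = 343.6 kips; (ii) 0.85 R_nwl + 1.5 R_nwt = 366.5 kips.
R_n = max = 366.5 kips [governs: (ii)]; R_n/Ω = 183.3 kips.

R_n/Ω ≈ 183 kips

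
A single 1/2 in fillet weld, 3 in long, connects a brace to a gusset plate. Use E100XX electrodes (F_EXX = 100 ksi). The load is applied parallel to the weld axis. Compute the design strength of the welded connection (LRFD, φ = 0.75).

Effective throat t_e = 0.707 × 0.5 = 0.3535 in.
Total length L = 3 in; A_we = 0.3535 × 3 = 1.06 in².
F_nw = 0.6 F_EXX = 0.6 × 100 = 60 ksi.
φR_n = 0.75 × 60 × 1.06 = 47.72 kip.

φR_n ≈ 47.7 kip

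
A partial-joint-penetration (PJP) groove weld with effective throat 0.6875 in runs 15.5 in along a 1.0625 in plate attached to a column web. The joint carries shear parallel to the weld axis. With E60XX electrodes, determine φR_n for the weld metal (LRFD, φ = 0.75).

E60XX → F_EXX = 60 ksi.
Effective throat (given) t_e = 0.6875 in.
A_we = 0.6875 × 15.5 = 10.66 in².
F_nw = 0.6 F_EXX = 36 ksi.
φR_n = 0.75 × 36 × 10.66 = 287.7 kips.

φR_n ≈ 288 kips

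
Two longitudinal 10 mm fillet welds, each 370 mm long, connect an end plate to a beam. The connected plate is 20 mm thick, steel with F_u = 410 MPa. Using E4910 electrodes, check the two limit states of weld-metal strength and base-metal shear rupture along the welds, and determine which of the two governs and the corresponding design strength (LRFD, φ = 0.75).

φR_n ≈ 1150 kN (weld metal governs)

E49XX → F_EXX = 490 MPa.
t_e = 0.707 × 10 = 7.07 mm; L = 740 mm.
Weld metal: φR_n = 0.75 × 0.6 × 490 × 7.07 × 740 × 10⁻³ = 1154 kN.
Base metal (shear rupture): φR_n = 0.75 × 0.6 × 410 × 20 × 740 × 10⁻³ = 2731 kN.
Governing: weld metal.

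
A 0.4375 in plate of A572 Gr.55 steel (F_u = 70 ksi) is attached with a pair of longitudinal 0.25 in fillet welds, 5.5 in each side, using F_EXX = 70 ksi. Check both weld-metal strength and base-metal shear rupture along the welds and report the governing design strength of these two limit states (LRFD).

t_e = 0.707 × 0.25 = 0.1767 in; L = 11 in.
Weld metal: φR_n = 0.75 × 0.6 × 70 × 0.1767 × 11 = 61.24 kip.
Base metal (shear rupture): φR_n = 0.75 × 0.6 × 70 × 0.4375 × 11 = 151.6 kip.
Governing: weld metal.

φR_n ≈ 61.2 kip (weld metal governs)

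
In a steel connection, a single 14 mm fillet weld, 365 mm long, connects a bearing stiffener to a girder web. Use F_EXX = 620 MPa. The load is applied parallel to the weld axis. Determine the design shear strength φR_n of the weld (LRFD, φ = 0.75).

φR_n ≈ 1010 kN

Effective throat t_e = 0.707 × 14 = 9.898 mm.
Total length L = 365 mm; A_we = 9.898 × 365 = 3613 mm².
F_nw = 0.6 F_EXX = 0.6 × 620 = 372 MPa.
φR_n = 0.75 × 372 × 3613 × 10⁻³ = 1008 kN.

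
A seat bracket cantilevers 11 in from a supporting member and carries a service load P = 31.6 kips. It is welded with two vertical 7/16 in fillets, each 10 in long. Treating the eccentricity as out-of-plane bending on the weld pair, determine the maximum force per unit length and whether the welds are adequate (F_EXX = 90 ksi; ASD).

f_max ≈ 10.5 kip/in; NOT adequate

L_w = 2 × 10 = 20 in; section modulus (unit throat) S = 2 × L²/6 = 33.33 in².
Direct shear f_v = P/L_w = 31.6/20 = 1.58 kip/in.
Moment M = P × e = 31.6 × 11 = 347.6 kip·in; bending f_b = M/S = 10.43 kip/in.
f_max = √(f_v² + f_b²) = √(1.58² + 10.43²) = 10.55 kip/in.
r_n/Ω = (1/2.0) × 0.6 × 90 × (0.707 × 0.4375) = 8.351 kip/in → NOT adequate.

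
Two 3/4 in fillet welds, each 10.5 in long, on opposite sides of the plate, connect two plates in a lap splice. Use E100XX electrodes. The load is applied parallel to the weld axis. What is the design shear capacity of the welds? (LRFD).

φR_n ≈ 501 kip

E100XX → F_EXX = 100 ksi.
Effective throat t_e = 0.707 × 0.75 = 0.5302 in.
Total length L = 21 in; A_we = 0.5302 × 21 = 11.14 in².
F_nw = 0.6 F_EXX = 0.6 × 100 = 60 ksi.
φR_n = 0.75 × 60 × 11.14 = 501.1 kip.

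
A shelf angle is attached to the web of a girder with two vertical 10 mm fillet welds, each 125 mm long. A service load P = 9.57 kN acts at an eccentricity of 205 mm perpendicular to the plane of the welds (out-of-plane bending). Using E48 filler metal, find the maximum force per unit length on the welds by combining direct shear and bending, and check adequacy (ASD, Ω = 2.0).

f_max ≈ 379 N/mm; adequate

E48XX → F_EXX = 480 MPa.
L_w = 2 × 125 = 250 mm; section modulus (unit throat) S = 2 × L²/6 = 5208 mm².
Direct shear f_v = P/L_w = 9.57×10³/250 = 38.28 N/mm.
Moment M = P × e = 9.57×10³ × 205 = 1961800 N·mm; bending f_b = M/S = 376.7 N/mm.
f_max = √(f_v² + f_b²) = √(38.28² + 376.7²) = 378.6 N/mm.
r_n/Ω = (1/2.0) × 0.6 × 480 × (0.707 × 10) = 1018 N/mm → adequate.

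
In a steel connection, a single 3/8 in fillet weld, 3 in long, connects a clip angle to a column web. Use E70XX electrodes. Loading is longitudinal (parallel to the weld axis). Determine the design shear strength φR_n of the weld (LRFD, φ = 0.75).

φR_n ≈ 25.1 kips

E70XX → F_EXX = 70 ksi.
Effective throat t_e = 0.707 × 0.375 = 0.2651 in.
Total length L = 3 in; A_we = 0.2651 × 3 = 0.7954 in².
F_nw = 0.6 F_EXX = 0.6 × 70 = 42 ksi.
φR_n = 0.75 × 42 × 0.7954 = 25.05 kips.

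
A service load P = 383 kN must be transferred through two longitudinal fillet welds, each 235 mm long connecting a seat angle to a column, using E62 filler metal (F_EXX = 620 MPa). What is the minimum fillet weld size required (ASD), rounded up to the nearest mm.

Total weld length L = 470 mm.
Required throat t_e = P × Ω / (0.6 F_EXX × L) = 383 × 2.0 / (0.6 × 620 × 470 × 10⁻³) = 4.381 mm.
Required leg w = t_e / 0.707 = 6.197 mm → use 7 mm.

w = 7 mm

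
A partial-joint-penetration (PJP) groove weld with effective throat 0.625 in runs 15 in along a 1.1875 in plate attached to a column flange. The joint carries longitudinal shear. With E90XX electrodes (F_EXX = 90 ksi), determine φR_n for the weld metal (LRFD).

φR_n ≈ 380 kip

Effective throat (given) t_e = 0.625 in.
A_we = 0.625 × 15 = 9.375 in².
F_nw = 0.6 F_EXX = 54 ksi.
φR_n = 0.75 × 54 × 9.375 = 379.7 kip.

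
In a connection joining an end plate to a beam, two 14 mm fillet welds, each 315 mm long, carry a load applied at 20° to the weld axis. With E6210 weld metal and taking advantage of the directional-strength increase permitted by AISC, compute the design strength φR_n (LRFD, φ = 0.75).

φR_n ≈ 1910 kN

E62XX → F_EXX = 620 MPa.
t_e = 0.707 × 14 = 9.898 mm; A_we = 9.898 × 630 = 6236 mm².
Directional factor: 1.0 + 0.5 sin^1.5(20°) = 1.1.
F_nw = 0.6 × 620 × 1.1 = 409.2 MPa.
φR_n = 0.75 × 409.2 × 6236 × 10⁻³ = 1914 kN.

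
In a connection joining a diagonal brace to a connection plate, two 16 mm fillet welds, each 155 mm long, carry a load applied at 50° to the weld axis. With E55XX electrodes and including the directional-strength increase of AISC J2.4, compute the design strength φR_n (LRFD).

E55XX → F_EXX = 550 MPa.
t_e = 0.707 × 16 = 11.31 mm; A_we = 11.31 × 310 = 3507 mm².
Directional factor: 1.0 + 0.5 sin^1.5(50°) = 1.335.
F_nw = 0.6 × 550 × 1.335 = 440.6 MPa.
φR_n = 0.75 × 440.6 × 3507 × 10⁻³ = 1159 kN.

φR_n ≈ 1160 kN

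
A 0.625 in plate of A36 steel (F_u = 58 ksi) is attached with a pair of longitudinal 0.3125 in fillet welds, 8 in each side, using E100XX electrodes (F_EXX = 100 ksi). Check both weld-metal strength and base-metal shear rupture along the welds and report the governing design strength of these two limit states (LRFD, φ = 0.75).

φR_n ≈ 159 kips (weld metal governs)

t_e = 0.707 × 0.3125 = 0.2209 in; L = 16 in.
Weld metal: φR_n = 0.75 × 0.6 × 100 × 0.2209 × 16 = 159.1 kips.
Base metal (shear rupture): φR_n = 0.75 × 0.6 × 58 × 0.625 × 16 = 261 kips.
Governing: weld metal.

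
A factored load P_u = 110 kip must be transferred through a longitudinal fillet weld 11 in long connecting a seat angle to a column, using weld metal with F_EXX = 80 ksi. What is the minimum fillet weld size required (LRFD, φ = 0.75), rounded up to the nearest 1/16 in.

w = 7/16 in

Total weld length L = 11 in.
Required throat t_e = P_u / (φ × 0.6 F_EXX × L) = 110 / (0.75 × 0.6 × 80 × 11) = 0.2778 in.
Required leg w = t_e / 0.707 = 0.3929 in → use 7/16 in.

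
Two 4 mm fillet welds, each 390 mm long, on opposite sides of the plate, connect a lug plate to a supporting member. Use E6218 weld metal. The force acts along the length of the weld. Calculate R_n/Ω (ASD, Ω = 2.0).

E62XX → F_EXX = 620 MPa.
Effective throat t_e = 0.707 × 4 = 2.828 mm.
Total length L = 780 mm; A_we = 2.828 × 780 = 2206 mm².
F_nw = 0.6 F_EXX = 0.6 × 620 = 372 MPa.
R_n = 372 × 2206 × 10⁻³ = 820.6 kN; R_n/Ω = 820.6/2.0 = 410.3 kN.

R_n/Ω ≈ 410 kN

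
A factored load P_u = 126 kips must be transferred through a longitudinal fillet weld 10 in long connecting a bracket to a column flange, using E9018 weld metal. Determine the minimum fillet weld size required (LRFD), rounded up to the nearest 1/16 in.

E90XX → F_EXX = 90 ksi.
Total weld length L = 10 in.
Required throat t_e = P_u / (φ × 0.6 F_EXX × L) = 126 / (0.75 × 0.6 × 90 × 10) = 0.3111 in.
Required leg w = t_e / 0.707 = 0.44 in → use 1/2 in.

w = 1/2 in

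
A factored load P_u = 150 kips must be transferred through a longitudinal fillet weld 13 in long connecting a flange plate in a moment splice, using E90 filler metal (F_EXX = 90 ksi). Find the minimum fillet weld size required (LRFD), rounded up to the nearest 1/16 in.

w = 7/16 in

Total weld length L = 13 in.
Required throat t_e = P_u / (φ × 0.6 F_EXX × L) = 150 / (0.75 × 0.6 × 90 × 13) = 0.2849 in.
Required leg w = t_e / 0.707 = 0.403 in → use 7/16 in.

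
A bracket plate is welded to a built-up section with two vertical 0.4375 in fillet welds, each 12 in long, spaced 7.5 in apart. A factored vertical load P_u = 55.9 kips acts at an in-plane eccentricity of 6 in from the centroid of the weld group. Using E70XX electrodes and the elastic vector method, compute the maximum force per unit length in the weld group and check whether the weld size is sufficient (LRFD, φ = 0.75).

f_max ≈ 5.4 kip/in; adequate

E70XX → F_EXX = 70 ksi.
Total weld length L_w = 24 in. Treat welds as unit-width lines.
Polar moment about centroid: J = 2[d³/12 + d(b/2)²] = 2[12³/12 + 12×3.75²] = 625.5 in³.
Direct shear f_v = P/L_w = 55.9 / 24 = 2.329 kip/in (vertical).
Torsion M = P·e = 55.9 × 6 = 335.4 kip·in.
Critical point at (x, y) = (3.75, 6) from centroid. f_tx = M·y/J = 3.217 kip/in; f_ty = M·x/J = 2.011 kip/in.
Resultant f_max = √[f_tx² + (f_v + f_ty)²] = √[3.217² + (2.329 + 2.011)²] = 5.402 kip/in.
Capacity per unit length: φr_n = 0.75 × 0.6 × 70 × (0.707 × 0.4375) = 9.743 kip/in.
5.402 ≤ 9.743 → adequate.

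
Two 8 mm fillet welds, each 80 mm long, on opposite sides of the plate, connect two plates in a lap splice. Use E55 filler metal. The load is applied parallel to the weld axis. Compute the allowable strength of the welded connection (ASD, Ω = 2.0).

R_n/Ω ≈ 149 kN

E55XX → F_EXX = 550 MPa.
Effective throat t_e = 0.707 × 8 = 5.656 mm.
Total length L = 160 mm; A_we = 5.656 × 160 = 905 mm².
F_nw = 0.6 F_EXX = 0.6 × 550 = 330 MPa.
R_n = 330 × 905 × 10⁻³ = 298.6 kN; R_n/Ω = 298.6/2.0 = 149.3 kN.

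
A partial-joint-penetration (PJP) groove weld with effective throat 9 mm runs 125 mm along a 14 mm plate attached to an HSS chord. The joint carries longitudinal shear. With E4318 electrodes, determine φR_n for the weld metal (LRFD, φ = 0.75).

E43XX → F_EXX = 430 MPa.
Effective throat (given) t_e = 9 mm.
A_we = 9 × 125 = 1125 mm².
F_nw = 0.6 F_EXX = 258 MPa.
φR_n = 0.75 × 258 × 1125 × 10⁻³ = 217.7 kN.

φR_n ≈ 218 kN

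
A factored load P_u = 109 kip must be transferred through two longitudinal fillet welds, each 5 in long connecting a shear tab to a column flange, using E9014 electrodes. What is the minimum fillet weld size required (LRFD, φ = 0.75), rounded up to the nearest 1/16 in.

w = 7/16 in

E90XX → F_EXX = 90 ksi.
Total weld length L = 10 in.
Required throat t_e = P_u / (φ × 0.6 F_EXX × L) = 109 / (0.75 × 0.6 × 90 × 10) = 0.2691 in.
Required leg w = t_e / 0.707 = 0.3807 in → use 7/16 in.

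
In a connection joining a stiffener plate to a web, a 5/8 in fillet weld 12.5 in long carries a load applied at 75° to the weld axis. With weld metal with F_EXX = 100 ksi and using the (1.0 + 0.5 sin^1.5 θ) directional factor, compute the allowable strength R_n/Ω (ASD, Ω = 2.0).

t_e = 0.707 × 0.625 = 0.4419 in; A_we = 0.4419 × 12.5 = 5.523 in².
Directional factor: 1.0 + 0.5 sin^1.5(75°) = 1.475.
F_nw = 0.6 × 100 × 1.475 = 88.48 ksi.
R_n/Ω = (88.48 × 5.523) / 2.0 = 244.4 kip.

R_n/Ω ≈ 244 kip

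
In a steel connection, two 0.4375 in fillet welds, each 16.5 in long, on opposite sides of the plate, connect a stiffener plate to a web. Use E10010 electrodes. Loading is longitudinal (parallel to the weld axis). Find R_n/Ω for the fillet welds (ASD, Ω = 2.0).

R_n/Ω ≈ 306 kips

E100XX → F_EXX = 100 ksi.
Effective throat t_e = 0.707 × 0.4375 = 0.3093 in.
Total length L = 33 in; A_we = 0.3093 × 33 = 10.21 in².
F_nw = 0.6 F_EXX = 0.6 × 100 = 60 ksi.
R_n = 60 × 10.21 = 612.4 kips; R_n/Ω = 612.4/2.0 = 306.2 kips.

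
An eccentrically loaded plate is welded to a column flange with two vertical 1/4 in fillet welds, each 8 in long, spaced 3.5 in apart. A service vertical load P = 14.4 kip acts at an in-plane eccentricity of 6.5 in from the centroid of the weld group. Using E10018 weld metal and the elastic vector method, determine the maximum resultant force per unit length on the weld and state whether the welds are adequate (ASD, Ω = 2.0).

f_max ≈ 3.5 kip/in; adequate

E100XX → F_EXX = 100 ksi.
Total weld length L_w = 16 in. Treat welds as unit-width lines.
Polar moment about centroid: J = 2[d³/12 + d(b/2)²] = 2[8³/12 + 8×1.75²] = 134.3 in³.
Direct shear f_v = P/L_w = 14.4 / 16 = 0.9 kip/in (vertical).
Torsion M = P·e = 14.4 × 6.5 = 93.6 kip·in.
Critical point at (x, y) = (1.75, 4) from centroid. f_tx = M·y/J = 2.787 kip/in; f_ty = M·x/J = 1.219 kip/in.
Resultant f_max = √[f_tx² + (f_v + f_ty)²] = √[2.787² + (0.9 + 1.219)²] = 3.501 kip/in.
Capacity per unit length: r_n/Ω = (1/2.0) × 0.6 × 100 × (0.707 × 0.25) = 5.302 kip/in.
3.501 ≤ 5.302 → adequate.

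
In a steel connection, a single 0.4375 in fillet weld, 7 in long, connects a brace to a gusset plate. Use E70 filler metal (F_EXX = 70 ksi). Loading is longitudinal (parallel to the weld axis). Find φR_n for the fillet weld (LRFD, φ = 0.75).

φR_n ≈ 68.2 kip

Effective throat t_e = 0.707 × 0.4375 = 0.3093 in.
Total length L = 7 in; A_we = 0.3093 × 7 = 2.165 in².
F_nw = 0.6 F_EXX = 0.6 × 70 = 42 ksi.
φR_n = 0.75 × 42 × 2.165 = 68.2 kip.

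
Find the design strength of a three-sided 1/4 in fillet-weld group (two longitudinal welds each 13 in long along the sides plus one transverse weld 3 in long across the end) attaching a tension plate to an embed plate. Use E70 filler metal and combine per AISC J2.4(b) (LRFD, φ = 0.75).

E70XX → F_EXX = 70 ksi.
t_e = 0.707 × 0.25 = 0.1767 in.
R_nwl = 0.6 × 70 × 0.1767 × 26 = 193 kips (longitudinal, 2 welds).
R_nwt = 0.6 × 70 × 0.1767 × 3 = 22.27 kips (transverse, base value).
(i) R_nwl + R_nwt = 215.3 kips; (ii) 0.85 R_nwl + 1.5 R_nwt = 197.5 kips.
R_n = max = 215.3 kips [governs: (i)]; φR_n = 161.5 kips.

φR_n ≈ 161 kips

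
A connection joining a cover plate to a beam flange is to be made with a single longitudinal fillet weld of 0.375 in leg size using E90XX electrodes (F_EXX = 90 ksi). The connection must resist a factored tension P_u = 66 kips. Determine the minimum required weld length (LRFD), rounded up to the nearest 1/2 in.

Throat t_e = 0.707 × 0.375 = 0.2651 in.
φr_n = 0.75 × 0.6 × 90 × 0.2651 = 10.74 kips/in.
L_req = P_u / φr_n = 66 / 10.74 = 6.147 in total.
Round up → use L = 6.5 in.

L = 6.5 in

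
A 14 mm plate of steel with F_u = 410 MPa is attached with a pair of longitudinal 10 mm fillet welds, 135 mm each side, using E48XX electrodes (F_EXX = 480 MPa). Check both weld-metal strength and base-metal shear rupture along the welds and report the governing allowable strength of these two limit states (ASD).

R_n/Ω ≈ 275 kN (weld metal governs)

t_e = 0.707 × 10 = 7.07 mm; L = 270 mm.
Weld metal: R_n/Ω = (1/2.0) × 0.6 × 480 × 7.07 × 270 × 10⁻³ = 274.9 kN.
Base metal (shear rupture): R_n/Ω = (1/2.0) × 0.6 × 410 × 14 × 270 × 10⁻³ = 464.9 kN.
Governing: weld metal.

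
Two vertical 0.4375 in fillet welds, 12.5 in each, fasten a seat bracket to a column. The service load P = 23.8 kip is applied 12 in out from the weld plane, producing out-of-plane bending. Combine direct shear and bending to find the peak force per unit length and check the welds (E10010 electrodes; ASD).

E100XX → F_EXX = 100 ksi.
L_w = 2 × 12.5 = 25 in; section modulus (unit throat) S = 2 × L²/6 = 52.08 in².
Direct shear f_v = P/L_w = 23.8/25 = 0.952 kip/in.
Moment M = P × e = 23.8 × 12 = 285.6 kip·in; bending f_b = M/S = 5.484 kip/in.
f_max = √(f_v² + f_b²) = √(0.952² + 5.484²) = 5.566 kip/in.
r_n/Ω = (1/2.0) × 0.6 × 100 × (0.707 × 0.4375) = 9.279 kip/in → adequate.

f_max ≈ 5.57 kip/in; adequate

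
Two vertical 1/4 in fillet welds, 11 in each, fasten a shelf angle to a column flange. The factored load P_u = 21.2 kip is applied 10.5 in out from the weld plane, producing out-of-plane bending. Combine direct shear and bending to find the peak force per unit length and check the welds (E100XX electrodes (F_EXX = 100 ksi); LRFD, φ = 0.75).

f_max ≈ 5.6 kip/in; adequate

L_w = 2 × 11 = 22 in; section modulus (unit throat) S = 2 × L²/6 = 40.33 in².
Direct shear f_v = P/L_w = 21.2/22 = 0.9636 kip/in.
Moment M = P × e = 21.2 × 10.5 = 222.6 kip·in; bending f_b = M/S = 5.519 kip/in.
f_max = √(f_v² + f_b²) = √(0.9636² + 5.519²) = 5.603 kip/in.
φr_n = 0.75 × 0.6 × 100 × (0.707 × 0.25) = 7.954 kip/in → adequate.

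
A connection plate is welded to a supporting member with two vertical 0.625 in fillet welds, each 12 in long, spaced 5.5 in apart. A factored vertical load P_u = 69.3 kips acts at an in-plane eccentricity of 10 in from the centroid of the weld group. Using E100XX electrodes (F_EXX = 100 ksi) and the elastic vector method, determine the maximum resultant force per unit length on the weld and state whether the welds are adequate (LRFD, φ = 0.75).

Total weld length L_w = 24 in. Treat welds as unit-width lines.
Polar moment about centroid: J = 2[d³/12 + d(b/2)²] = 2[12³/12 + 12×2.75²] = 469.5 in³.
Direct shear f_v = P/L_w = 69.3 / 24 = 2.887 kip/in (vertical).
Torsion M = P·e = 69.3 × 10 = 693 kip·in.
Critical point at (x, y) = (2.75, 6) from centroid. f_tx = M·y/J = 8.856 kip/in; f_ty = M·x/J = 4.059 kip/in.
Resultant f_max = √[f_tx² + (f_v + f_ty)²] = √[8.856² + (2.887 + 4.059)²] = 11.26 kip/in.
Capacity per unit length: φr_n = 0.75 × 0.6 × 100 × (0.707 × 0.625) = 19.88 kip/in.
11.26 ≤ 19.88 → adequate.

f_max ≈ 11.3 kip/in; adequate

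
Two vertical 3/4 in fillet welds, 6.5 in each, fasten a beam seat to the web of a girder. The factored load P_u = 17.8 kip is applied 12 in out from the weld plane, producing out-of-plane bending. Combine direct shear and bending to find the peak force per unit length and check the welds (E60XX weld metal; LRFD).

E60XX → F_EXX = 60 ksi.
L_w = 2 × 6.5 = 13 in; section modulus (unit throat) S = 2 × L²/6 = 14.08 in².
Direct shear f_v = P/L_w = 17.8/13 = 1.369 kip/in.
Moment M = P × e = 17.8 × 12 = 213.6 kip·in; bending f_b = M/S = 15.17 kip/in.
f_max = √(f_v² + f_b²) = √(1.369² + 15.17²) = 15.23 kip/in.
φr_n = 0.75 × 0.6 × 60 × (0.707 × 0.75) = 14.32 kip/in → NOT adequate.

f_max ≈ 15.2 kip/in; NOT adequate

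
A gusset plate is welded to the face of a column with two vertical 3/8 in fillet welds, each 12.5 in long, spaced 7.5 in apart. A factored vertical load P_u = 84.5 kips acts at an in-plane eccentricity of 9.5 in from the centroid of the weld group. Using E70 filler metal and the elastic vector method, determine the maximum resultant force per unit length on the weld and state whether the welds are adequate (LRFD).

E70XX → F_EXX = 70 ksi.
Total weld length L_w = 25 in. Treat welds as unit-width lines.
Polar moment about centroid: J = 2[d³/12 + d(b/2)²] = 2[12.5³/12 + 12.5×3.75²] = 677.1 in³.
Direct shear f_v = P/L_w = 84.5 / 25 = 3.38 kip/in (vertical).
Torsion M = P·e = 84.5 × 9.5 = 802.75 kip·in.
Critical point at (x, y) = (3.75, 6.25) from centroid. f_tx = M·y/J = 7.41 kip/in; f_ty = M·x/J = 4.446 kip/in.
Resultant f_max = √[f_tx² + (f_v + f_ty)²] = √[7.41² + (3.38 + 4.446)²] = 10.78 kip/in.
Capacity per unit length: φr_n = 0.75 × 0.6 × 70 × (0.707 × 0.375) = 8.351 kip/in.
10.78 > 8.351 → NOT adequate.

f_max ≈ 10.8 kip/in; NOT adequate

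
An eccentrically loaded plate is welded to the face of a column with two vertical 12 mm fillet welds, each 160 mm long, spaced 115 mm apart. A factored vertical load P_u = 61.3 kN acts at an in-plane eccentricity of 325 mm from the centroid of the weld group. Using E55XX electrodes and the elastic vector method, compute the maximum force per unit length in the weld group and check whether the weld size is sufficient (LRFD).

f_max ≈ 1250 N/mm; adequate

E55XX → F_EXX = 550 MPa.
Total weld length L_w = 320 mm. Treat welds as unit-width lines.
Polar moment about centroid: J = 2[d³/12 + d(b/2)²] = 2[160³/12 + 160×57.5²] = 1741000 mm³.
Direct shear f_v = P/L_w = 61.3×10³ / 320 = 191.6 N/mm (vertical).
Torsion M = P·e = 61.3×10³ × 325 = 19922000 N·mm.
Critical point at (x, y) = (57.5, 80) from centroid. f_tx = M·y/J = 915.6 N/mm; f_ty = M·x/J = 658.1 N/mm.
Resultant f_max = √[f_tx² + (f_v + f_ty)²] = √[915.6² + (191.6 + 658.1)²] = 1249 N/mm.
Capacity per unit length: φr_n = 0.75 × 0.6 × 550 × (0.707 × 12) = 2100 N/mm.
1249 ≤ 2100 → adequate.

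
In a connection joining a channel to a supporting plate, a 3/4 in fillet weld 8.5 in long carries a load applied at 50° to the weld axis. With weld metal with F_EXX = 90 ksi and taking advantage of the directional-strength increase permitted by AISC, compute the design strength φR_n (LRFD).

t_e = 0.707 × 0.75 = 0.5302 in; A_we = 0.5302 × 8.5 = 4.507 in².
Directional factor: 1.0 + 0.5 sin^1.5(50°) = 1.335.
F_nw = 0.6 × 90 × 1.335 = 72.1 ksi.
φR_n = 0.75 × 72.1 × 4.507 = 243.7 kip.

φR_n ≈ 244 kip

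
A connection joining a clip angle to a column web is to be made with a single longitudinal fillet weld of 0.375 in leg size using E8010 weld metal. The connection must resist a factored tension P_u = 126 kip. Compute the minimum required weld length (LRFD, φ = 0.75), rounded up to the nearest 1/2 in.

E80XX → F_EXX = 80 ksi.
Throat t_e = 0.707 × 0.375 = 0.2651 in.
φr_n = 0.75 × 0.6 × 80 × 0.2651 = 9.544 kip/in.
L_req = P_u / φr_n = 126 / 9.544 = 13.2 in total.
Round up → use L = 13.5 in.

L = 13.5 in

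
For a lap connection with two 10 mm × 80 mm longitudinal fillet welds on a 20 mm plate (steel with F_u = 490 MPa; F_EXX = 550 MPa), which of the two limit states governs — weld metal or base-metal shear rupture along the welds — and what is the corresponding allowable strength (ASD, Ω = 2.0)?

t_e = 0.707 × 10 = 7.07 mm; L = 160 mm.
Weld metal: R_n/Ω = (1/2.0) × 0.6 × 550 × 7.07 × 160 × 10⁻³ = 186.6 kN.
Base metal (shear rupture): R_n/Ω = (1/2.0) × 0.6 × 490 × 20 × 160 × 10⁻³ = 470.4 kN.
Governing: weld metal.

R_n/Ω ≈ 187 kN (weld metal governs)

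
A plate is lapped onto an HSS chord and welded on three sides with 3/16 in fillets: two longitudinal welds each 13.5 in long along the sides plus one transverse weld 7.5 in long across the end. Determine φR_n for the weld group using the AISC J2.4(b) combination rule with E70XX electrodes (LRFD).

E70XX → F_EXX = 70 ksi.
t_e = 0.707 × 0.1875 = 0.1326 in.
R_nwl = 0.6 × 70 × 0.1326 × 27 = 150.3 kip (longitudinal, 2 welds).
R_nwt = 0.6 × 70 × 0.1326 × 7.5 = 41.76 kip (transverse, base value).
(i) R_nwl + R_nwt = 192.1 kip; (ii) 0.85 R_nwl + 1.5 R_nwt = 190.4 kip.
R_n = max = 192.1 kip [governs: (i)]; φR_n = 144.1 kip.

φR_n ≈ 144 kip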